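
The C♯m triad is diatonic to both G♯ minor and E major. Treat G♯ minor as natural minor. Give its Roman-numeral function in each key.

iv in G♯ minor; vi in E major

The scale of G♯ minor (natural minor) is G♯ A♯ B C♯ D♯ E F♯; C♯ is degree 4, and the triad built there (C♯-E-G♯) is minor, so it is iv.
The scale of E major is E F♯ G♯ A B C♯ D♯; C♯ is degree 6, and the triad built there (C♯-E-G♯) is minor, so it is vi.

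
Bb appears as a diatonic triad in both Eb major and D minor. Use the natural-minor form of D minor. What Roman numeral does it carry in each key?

The scale of Eb major is Eb F G Ab Bb C D; Bb is degree 5, and the triad built there (Bb-D-F) is major, so it is V.
The scale of D minor (natural minor) is D E F G A Bb C; Bb is degree 6, and the triad built there (Bb-D-F) is major, so it is VI.

V in Eb major; VI in D minor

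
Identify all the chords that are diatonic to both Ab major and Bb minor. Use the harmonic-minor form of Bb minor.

Triads in Ab major: Ab (I), Bbm (ii), Cm (iii), Db (IV), Eb (V), Fm (vi), Gdim (vii°).
Triads in Bb minor (harmonic minor): Bbm (i), Cdim (ii°), Dbaug (III+), Ebm (iv), F (V), Gb (VI), Adim (vii°).
Shared triads with their functions: Bbm (ii in Ab major, i in Bb minor).

Bbm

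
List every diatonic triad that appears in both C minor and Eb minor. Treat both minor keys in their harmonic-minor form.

Ddim

Triads in C minor (harmonic minor): Cm (i), Ddim (ii°), Ebaug (III+), Fm (iv), G (V), Ab (VI), Bdim (vii°).
Triads in Eb minor (harmonic minor): Ebm (i), Fdim (ii°), Gbaug (III+), Abm (iv), Bb (V), Cb (VI), Ddim (vii°).
Shared triads with their functions: Ddim (ii° in C minor, vii° in Eb minor).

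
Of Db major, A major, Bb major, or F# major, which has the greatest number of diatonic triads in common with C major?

Triads of C major: C major (I), D minor (ii), E minor (iii), F major (IV), G major (V), A minor (vi), B diminished (vii°).
Db major shares 0: none.
A major shares 0: none.
Bb major shares 2: Dm, F.
F# major shares 0: none.
The most common triads (2) are shared with Bb major.

Bb major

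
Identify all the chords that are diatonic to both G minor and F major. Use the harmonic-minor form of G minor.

Triads in G minor (harmonic minor): Gm (i), Adim (ii°), Bbaug (III+), Cm (iv), D (V), Eb (VI), F#dim (vii°).
Triads in F major: F (I), Gm (ii), Am (iii), Bb (IV), C (V), Dm (vi), Edim (vii°).
Shared triads with their functions: Gm (i in G minor, ii in F major).

Gm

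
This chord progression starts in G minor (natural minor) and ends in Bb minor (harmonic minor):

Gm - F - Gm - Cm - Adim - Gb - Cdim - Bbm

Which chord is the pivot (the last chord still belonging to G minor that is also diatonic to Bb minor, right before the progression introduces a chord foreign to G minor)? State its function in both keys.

Chords diatonic to G minor: Gm, Adim, Bb, Cm, Dm, Eb, F.
Reading the progression, the first chord not in that set is Gb, so the modulation leaves G minor there.
The chord immediately before Gb is Adim, which is diatonic to both keys: ii° in G minor and vii° in Bb minor.

Adim — ii° in G minor, vii° in Bb minor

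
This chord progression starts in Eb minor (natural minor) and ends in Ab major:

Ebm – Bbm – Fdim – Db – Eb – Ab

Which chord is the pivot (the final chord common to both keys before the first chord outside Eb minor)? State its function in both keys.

Chords diatonic to Eb minor: Ebm, Fdim, Gb, Abm, Bbm, Cb, Db.
Reading the progression, the first chord not in that set is Eb, so the modulation leaves Eb minor there.
The chord immediately before Eb is Db, which is diatonic to both keys: VII in Eb minor and IV in Ab major.

Db — VII in Eb minor, IV in Ab major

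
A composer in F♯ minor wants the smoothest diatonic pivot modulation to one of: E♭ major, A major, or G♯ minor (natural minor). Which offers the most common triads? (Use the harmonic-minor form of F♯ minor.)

Triads of F♯ minor (harmonic minor): F♯m (i), G♯dim (ii°), Aaug (III+), Bm (iv), C♯ (V), D (VI), E♯dim (vii°).
E♭ major shares 0: none.
A major shares 4: F♯m, G♯dim, Bm, D.
G♯ minor (natural minor) shares 0: none.
The most common triads (4) are shared with A major.

A major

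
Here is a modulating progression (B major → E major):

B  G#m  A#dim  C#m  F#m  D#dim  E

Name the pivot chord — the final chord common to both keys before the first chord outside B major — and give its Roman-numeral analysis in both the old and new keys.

Chords diatonic to B major: B, C#m, D#m, E, F#, G#m, A#dim.
Reading the progression, the first chord not in that set is F#m, so the modulation leaves B major there.
The chord immediately before F#m is C#m, which is diatonic to both keys: ii in B major and vi in E major.

C#m — ii in B major, vi in E major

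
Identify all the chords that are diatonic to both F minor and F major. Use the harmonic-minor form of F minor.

C, Edim

Triads in F minor (harmonic minor): Fm (i), Gdim (ii°), Abaug (III+), Bbm (iv), C (V), Db (VI), Edim (vii°).
Triads in F major: F (I), Gm (ii), Am (iii), Bb (IV), C (V), Dm (vi), Edim (vii°).
Shared triads with their functions: C (V in F minor, V in F major); Edim (vii° in F minor, vii° in F major).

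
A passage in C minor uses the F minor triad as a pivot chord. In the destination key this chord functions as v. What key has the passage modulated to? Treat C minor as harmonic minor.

The numeral v denotes a minor triad on scale degree 5. With F on degree 5, the tonic of the new key is Bb.
Degree 5 carries a minor triad in natural-minor keys, so the destination is Bb minor.
Check: the diatonic triads of Bb minor (natural minor) are Bbm (i), Cdim (ii°), Db (III), Ebm (iv), Fm (v), Gb (VI), Ab (VII) — F minor is indeed v.

Bb minor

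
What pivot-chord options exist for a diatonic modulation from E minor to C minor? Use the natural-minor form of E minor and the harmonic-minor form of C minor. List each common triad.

G

Triads in E minor (natural minor): Em (i), F#dim (ii°), G (III), Am (iv), Bm (v), C (VI), D (VII).
Triads in C minor (harmonic minor): Cm (i), Ddim (ii°), Ebaug (III+), Fm (iv), G (V), Ab (VI), Bdim (vii°).
Shared triads with their functions: G (III in E minor, V in C minor).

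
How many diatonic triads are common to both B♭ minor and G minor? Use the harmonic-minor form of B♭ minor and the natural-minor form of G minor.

2

Diatonic triads of B♭ minor (harmonic minor): B♭m (i), Cdim (ii°), D♭aug (III+), E♭m (iv), F (V), G♭ (VI), Adim (vii°).
Diatonic triads of G minor (natural minor): Gm (i), Adim (ii°), B♭ (III), Cm (iv), Dm (v), E♭ (VI), F (VII).
Matching root and quality in both lists: F, Adim.
That gives 2 common triads.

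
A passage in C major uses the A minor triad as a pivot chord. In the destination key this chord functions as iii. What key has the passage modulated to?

The numeral iii denotes a minor triad on scale degree 3. With A on degree 3, the tonic of the new key is F.
Degree 3 carries a minor triad in major keys, so the destination is F major.
Check: the diatonic triads of F major are F (I), Gm (ii), Am (iii), Bb (IV), C (V), Dm (vi), Edim (vii°) — A minor is indeed iii.

F major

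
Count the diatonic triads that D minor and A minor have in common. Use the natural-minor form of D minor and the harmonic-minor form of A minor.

Diatonic triads of D minor (natural minor): D minor (i), E diminished (ii°), F major (III), G minor (iv), A minor (v), Bb major (VI), C major (VII).
Diatonic triads of A minor (harmonic minor): A minor (i), B diminished (ii°), C augmented (III+), D minor (iv), E major (V), F major (VI), G# diminished (vii°).
Matching root and quality in both lists: D minor, F major, A minor.
That gives 3 common triads.

3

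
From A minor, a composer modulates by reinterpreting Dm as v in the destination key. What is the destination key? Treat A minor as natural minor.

G minor

The numeral v denotes a minor triad on scale degree 5. With D on degree 5, the tonic of the new key is G.
Degree 5 carries a minor triad in natural-minor keys, so the destination is G minor.
Check: the diatonic triads of G minor (natural minor) are Gm (i), Adim (ii°), Bb (III), Cm (iv), Dm (v), Eb (VI), F (VII) — Dm is indeed v.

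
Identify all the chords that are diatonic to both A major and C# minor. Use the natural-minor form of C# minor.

A, C#m, E, F#m

Triads in A major: A major (I), B minor (ii), C# minor (iii), D major (IV), E major (V), F# minor (vi), G# diminished (vii°).
Triads in C# minor (natural minor): C# minor (i), D# diminished (ii°), E major (III), F# minor (iv), G# minor (v), A major (VI), B major (VII).
Shared triads with their functions: A major (I in A major, VI in C# minor); C# minor (iii in A major, i in C# minor); E major (V in A major, III in C# minor); F# minor (vi in A major, iv in C# minor).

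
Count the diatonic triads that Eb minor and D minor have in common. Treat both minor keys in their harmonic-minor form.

1

Diatonic triads of Eb minor (harmonic minor): Eb minor (i), F diminished (ii°), Gb augmented (III+), Ab minor (iv), Bb major (V), Cb major (VI), D diminished (vii°).
Diatonic triads of D minor (harmonic minor): D minor (i), E diminished (ii°), F augmented (III+), G minor (iv), A major (V), Bb major (VI), C# diminished (vii°).
Matching root and quality in both lists: Bb major.
That gives 1 common triad.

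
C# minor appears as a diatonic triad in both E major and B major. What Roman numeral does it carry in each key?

vi in E major; ii in B major

The scale of E major is E F# G# A B C# D#; C# is degree 6, and the triad built there (C#-E-G#) is minor, so it is vi.
The scale of B major is B C# D# E F# G# A#; C# is degree 2, and the triad built there (C#-E-G#) is minor, so it is ii.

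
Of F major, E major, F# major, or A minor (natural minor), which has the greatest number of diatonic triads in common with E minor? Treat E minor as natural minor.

A minor

Triads of E minor (natural minor): E minor (i), F# diminished (ii°), G major (III), A minor (iv), B minor (v), C major (VI), D major (VII).
F major shares 2: Am, C.
E major shares 0: none.
F# major shares 0: none.
A minor (natural minor) shares 4: Em, G, Am, C.
The most common triads (4) are shared with A minor.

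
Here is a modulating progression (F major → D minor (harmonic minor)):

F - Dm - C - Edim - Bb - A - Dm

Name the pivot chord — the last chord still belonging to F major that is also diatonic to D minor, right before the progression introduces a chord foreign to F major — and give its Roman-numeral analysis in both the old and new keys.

Chords diatonic to F major: F, Gm, Am, Bb, C, Dm, Edim.
Reading the progression, the first chord not in that set is A, so the modulation leaves F major there.
The chord immediately before A is Bb, which is diatonic to both keys: IV in F major and VI in D minor.

Bb — IV in F major, VI in D minor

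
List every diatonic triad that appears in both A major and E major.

Triads in A major: A (I), Bm (ii), C#m (iii), D (IV), E (V), F#m (vi), G#dim (vii°).
Triads in E major: E (I), F#m (ii), G#m (iii), A (IV), B (V), C#m (vi), D#dim (vii°).
Shared triads with their functions: A (I in A major, IV in E major); C#m (iii in A major, vi in E major); E (V in A major, I in E major); F#m (vi in A major, ii in E major).

A, C#m, E, F#m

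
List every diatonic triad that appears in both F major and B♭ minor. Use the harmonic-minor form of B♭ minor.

F

Triads in F major: F major (I), G minor (ii), A minor (iii), B♭ major (IV), C major (V), D minor (vi), E diminished (vii°).
Triads in B♭ minor (harmonic minor): B♭ minor (i), C diminished (ii°), D♭ augmented (III+), E♭ minor (iv), F major (V), G♭ major (VI), A diminished (vii°).
Shared triads with their functions: F major (I in F major, V in B♭ minor).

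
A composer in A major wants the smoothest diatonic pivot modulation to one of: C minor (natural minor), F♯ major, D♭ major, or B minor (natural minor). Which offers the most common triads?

Triads of A major: A major (I), B minor (ii), C♯ minor (iii), D major (IV), E major (V), F♯ minor (vi), G♯ diminished (vii°).
C minor (natural minor) shares 0: none.
F♯ major shares 0: none.
D♭ major shares 0: none.
B minor (natural minor) shares 4: A, Bm, D, F♯m.
The most common triads (4) are shared with B minor.

B minor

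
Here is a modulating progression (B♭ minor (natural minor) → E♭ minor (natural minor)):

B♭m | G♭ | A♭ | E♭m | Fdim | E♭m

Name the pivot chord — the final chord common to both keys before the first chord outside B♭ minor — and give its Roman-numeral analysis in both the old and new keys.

E♭m — iv in B♭ minor, i in E♭ minor

Chords diatonic to B♭ minor: B♭m, Cdim, D♭, E♭m, Fm, G♭, A♭.
Reading the progression, the first chord not in that set is Fdim, so the modulation leaves B♭ minor there.
The chord immediately before Fdim is E♭m, which is diatonic to both keys: iv in B♭ minor and i in E♭ minor.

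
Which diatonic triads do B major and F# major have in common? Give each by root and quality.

Triads in B major: B (I), C#m (ii), D#m (iii), E (IV), F# (V), G#m (vi), A#dim (vii°).
Triads in F# major: F# (I), G#m (ii), A#m (iii), B (IV), C# (V), D#m (vi), E#dim (vii°).
Shared triads with their functions: B (I in B major, IV in F# major); D#m (iii in B major, vi in F# major); F# (V in B major, I in F# major); G#m (vi in B major, ii in F# major).

B, D#m, F#, G#m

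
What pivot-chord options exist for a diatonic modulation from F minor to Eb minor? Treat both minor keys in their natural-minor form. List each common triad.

Triads in F minor (natural minor): Fm (i), Gdim (ii°), Ab (III), Bbm (iv), Cm (v), Db (VI), Eb (VII).
Triads in Eb minor (natural minor): Ebm (i), Fdim (ii°), Gb (III), Abm (iv), Bbm (v), Cb (VI), Db (VII).
Shared triads with their functions: Bbm (iv in F minor, v in Eb minor); Db (VI in F minor, VII in Eb minor).

Bbm, Db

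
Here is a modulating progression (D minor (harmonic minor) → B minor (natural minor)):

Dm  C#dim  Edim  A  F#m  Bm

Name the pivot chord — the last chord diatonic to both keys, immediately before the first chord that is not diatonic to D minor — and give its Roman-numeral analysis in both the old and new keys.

A — V in D minor, VII in B minor

Chords diatonic to D minor: Dm, Edim, Faug, Gm, A, Bb, C#dim.
Reading the progression, the first chord not in that set is F#m, so the modulation leaves D minor there.
The chord immediately before F#m is A, which is diatonic to both keys: V in D minor and VII in B minor.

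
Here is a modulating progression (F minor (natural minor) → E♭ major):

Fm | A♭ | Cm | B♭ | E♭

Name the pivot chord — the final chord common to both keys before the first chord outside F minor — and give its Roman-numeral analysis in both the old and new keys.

Cm — v in F minor, vi in E♭ major

Chords diatonic to F minor: Fm, Gdim, A♭, B♭m, Cm, D♭, E♭.
Reading the progression, the first chord not in that set is B♭, so the modulation leaves F minor there.
The chord immediately before B♭ is Cm, which is diatonic to both keys: v in F minor and vi in E♭ major.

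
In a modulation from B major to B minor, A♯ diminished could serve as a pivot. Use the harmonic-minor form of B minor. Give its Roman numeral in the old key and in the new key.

vii° in B major; vii° in B minor

The scale of B major is B C♯ D♯ E F♯ G♯ A♯; A♯ is degree 7, and the triad built there (A♯-C♯-E) is diminished, so it is vii°.
The scale of B minor (harmonic minor) is B C♯ D E F♯ G A♯; A♯ is degree 7, and the triad built there (A♯-C♯-E) is diminished, so it is vii°.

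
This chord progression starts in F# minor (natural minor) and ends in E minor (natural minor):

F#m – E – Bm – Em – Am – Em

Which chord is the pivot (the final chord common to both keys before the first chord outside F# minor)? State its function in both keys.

Bm — iv in F# minor, v in E minor

Chords diatonic to F# minor: F#m, G#dim, A, Bm, C#m, D, E.
Reading the progression, the first chord not in that set is Em, so the modulation leaves F# minor there.
The chord immediately before Em is Bm, which is diatonic to both keys: iv in F# minor and v in E minor.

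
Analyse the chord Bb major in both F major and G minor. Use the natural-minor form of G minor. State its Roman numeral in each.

The scale of F major is F G A Bb C D E; Bb is degree 4, and the triad built there (Bb-D-F) is major, so it is IV.
The scale of G minor (natural minor) is G A Bb C D Eb F; Bb is degree 3, and the triad built there (Bb-D-F) is major, so it is III.

IV in F major; III in G minor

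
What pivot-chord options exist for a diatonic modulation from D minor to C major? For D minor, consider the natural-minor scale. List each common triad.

Triads in D minor (natural minor): Dm (i), Edim (ii°), F (III), Gm (iv), Am (v), B♭ (VI), C (VII).
Triads in C major: C (I), Dm (ii), Em (iii), F (IV), G (V), Am (vi), Bdim (vii°).
Shared triads with their functions: Dm (i in D minor, ii in C major); F (III in D minor, IV in C major); Am (v in D minor, vi in C major); C (VII in D minor, I in C major).

Dm, F, Am, C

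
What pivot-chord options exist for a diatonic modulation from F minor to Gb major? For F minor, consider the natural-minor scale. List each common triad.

Triads in F minor (natural minor): Fm (i), Gdim (ii°), Ab (III), Bbm (iv), Cm (v), Db (VI), Eb (VII).
Triads in Gb major: Gb (I), Abm (ii), Bbm (iii), Cb (IV), Db (V), Ebm (vi), Fdim (vii°).
Shared triads with their functions: Bbm (iv in F minor, iii in Gb major); Db (VI in F minor, V in Gb major).

Bbm, Db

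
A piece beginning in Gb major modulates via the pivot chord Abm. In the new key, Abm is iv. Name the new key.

The numeral iv denotes a minor triad on scale degree 4. With Ab on degree 4, the tonic of the new key is Eb.
Degree 4 carries a minor triad in minor keys, so the destination is Eb minor.
Check: the diatonic triads of Eb minor (natural minor) are Ebm (i), Fdim (ii°), Gb (III), Abm (iv), Bbm (v), Cb (VI), Db (VII) — Abm is indeed iv.

Eb minor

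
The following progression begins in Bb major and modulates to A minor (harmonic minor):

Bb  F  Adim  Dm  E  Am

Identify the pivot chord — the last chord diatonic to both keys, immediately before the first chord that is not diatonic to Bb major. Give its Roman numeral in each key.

Dm — iii in Bb major, iv in A minor

Chords diatonic to Bb major: Bb, Cm, Dm, Eb, F, Gm, Adim.
Reading the progression, the first chord not in that set is E, so the modulation leaves Bb major there.
The chord immediately before E is Dm, which is diatonic to both keys: iii in Bb major and iv in A minor.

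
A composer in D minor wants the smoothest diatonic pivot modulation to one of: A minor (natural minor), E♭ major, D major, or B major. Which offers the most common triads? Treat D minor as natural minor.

Triads of D minor (natural minor): D minor (i), E diminished (ii°), F major (III), G minor (iv), A minor (v), B♭ major (VI), C major (VII).
A minor (natural minor) shares 4: Dm, F, Am, C.
E♭ major shares 2: Gm, B♭.
D major shares 0: none.
B major shares 0: none.
The most common triads (4) are shared with A minor.

A minor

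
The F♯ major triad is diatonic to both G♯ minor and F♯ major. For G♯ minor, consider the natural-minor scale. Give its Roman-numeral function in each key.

The scale of G♯ minor (natural minor) is G♯ A♯ B C♯ D♯ E F♯; F♯ is degree 7, and the triad built there (F♯-A♯-C♯) is major, so it is VII.
The scale of F♯ major is F♯ G♯ A♯ B C♯ D♯ E♯; F♯ is degree 1, and the triad built there (F♯-A♯-C♯) is major, so it is I.

VII in G♯ minor; I in F♯ major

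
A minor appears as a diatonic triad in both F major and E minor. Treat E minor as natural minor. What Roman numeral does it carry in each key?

The scale of F major is F G A Bb C D E; A is degree 3, and the triad built there (A-C-E) is minor, so it is iii.
The scale of E minor (natural minor) is E F# G A B C D; A is degree 4, and the triad built there (A-C-E) is minor, so it is iv.

iii in F major; iv in E minor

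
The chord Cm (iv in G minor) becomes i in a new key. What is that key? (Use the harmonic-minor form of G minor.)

C minor

The numeral i denotes a minor triad on scale degree 1. With C on degree 1, the tonic of the new key is C.
Degree 1 carries a minor triad in minor keys, so the destination is C minor.
Check: the diatonic triads of C minor (natural minor) are Cm (i), Ddim (ii°), E♭ (III), Fm (iv), Gm (v), A♭ (VI), B♭ (VII) — Cm is indeed i.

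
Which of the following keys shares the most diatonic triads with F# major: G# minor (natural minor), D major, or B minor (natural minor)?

G# minor

Triads of F# major: F# (I), G#m (ii), A#m (iii), B (IV), C# (V), D#m (vi), E#dim (vii°).
G# minor (natural minor) shares 4: F#, G#m, B, D#m.
D major shares 0: none.
B minor (natural minor) shares 0: none.
The most common triads (4) are shared with G# minor.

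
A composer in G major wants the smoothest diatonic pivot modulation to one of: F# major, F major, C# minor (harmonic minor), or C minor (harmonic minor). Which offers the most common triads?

F major

Triads of G major: G (I), Am (ii), Bm (iii), C (IV), D (V), Em (vi), F#dim (vii°).
F# major shares 0: none.
F major shares 2: Am, C.
C# minor (harmonic minor) shares 0: none.
C minor (harmonic minor) shares 1: G.
The most common triads (2) are shared with F major.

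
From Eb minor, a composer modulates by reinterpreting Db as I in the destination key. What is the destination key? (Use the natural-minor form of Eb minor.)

Db major

The numeral I denotes a major triad on scale degree 1. With Db on degree 1, the tonic of the new key is Db.
Degree 1 carries a major triad in major keys, so the destination is Db major.
Check: the diatonic triads of Db major are Db (I), Ebm (ii), Fm (iii), Gb (IV), Ab (V), Bbm (vi), Cdim (vii°) — Db is indeed I.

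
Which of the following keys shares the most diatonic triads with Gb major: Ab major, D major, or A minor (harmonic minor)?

Ab major

Triads of Gb major: Gb major (I), Ab minor (ii), Bb minor (iii), Cb major (IV), Db major (V), Eb minor (vi), F diminished (vii°).
Ab major shares 2: Bbm, Db.
D major shares 0: none.
A minor (harmonic minor) shares 0: none.
The most common triads (2) are shared with Ab major.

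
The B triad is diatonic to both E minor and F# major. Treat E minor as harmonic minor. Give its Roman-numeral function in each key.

V in E minor; IV in F# major

The scale of E minor (harmonic minor) is E F# G A B C D#; B is degree 5, and the triad built there (B-D#-F#) is major, so it is V.
The scale of F# major is F# G# A# B C# D# E#; B is degree 4, and the triad built there (B-D#-F#) is major, so it is IV.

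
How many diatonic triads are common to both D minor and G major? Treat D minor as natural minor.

Diatonic triads of D minor (natural minor): Dm (i), Edim (ii°), F (III), Gm (iv), Am (v), Bb (VI), C (VII).
Diatonic triads of G major: G (I), Am (ii), Bm (iii), C (IV), D (V), Em (vi), F#dim (vii°).
Matching root and quality in both lists: Am, C.
That gives 2 common triads.

2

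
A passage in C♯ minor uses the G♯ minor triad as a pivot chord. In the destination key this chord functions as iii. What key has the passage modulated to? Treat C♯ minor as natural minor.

E major

The numeral iii denotes a minor triad on scale degree 3. With G♯ on degree 3, the tonic of the new key is E.
Degree 3 carries a minor triad in major keys, so the destination is E major.
Check: the diatonic triads of E major are E (I), F♯m (ii), G♯m (iii), A (IV), B (V), C♯m (vi), D♯dim (vii°) — G♯ minor is indeed iii.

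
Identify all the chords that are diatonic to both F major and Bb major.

F, Gm, Bb, Dm

Triads in F major: F major (I), G minor (ii), A minor (iii), Bb major (IV), C major (V), D minor (vi), E diminished (vii°).
Triads in Bb major: Bb major (I), C minor (ii), D minor (iii), Eb major (IV), F major (V), G minor (vi), A diminished (vii°).
Shared triads with their functions: F major (I in F major, V in Bb major); G minor (ii in F major, vi in Bb major); Bb major (IV in F major, I in Bb major); D minor (vi in F major, iii in Bb major).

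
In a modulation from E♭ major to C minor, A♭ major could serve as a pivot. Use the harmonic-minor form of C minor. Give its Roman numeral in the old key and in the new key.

IV in E♭ major; VI in C minor

The scale of E♭ major is E♭ F G A♭ B♭ C D; A♭ is degree 4, and the triad built there (A♭-C-E♭) is major, so it is IV.
The scale of C minor (harmonic minor) is C D E♭ F G A♭ B; A♭ is degree 6, and the triad built there (A♭-C-E♭) is major, so it is VI.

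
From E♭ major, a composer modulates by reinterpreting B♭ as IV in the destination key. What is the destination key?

F major

The numeral IV denotes a major triad on scale degree 4. With B♭ on degree 4, the tonic of the new key is F.
Degree 4 carries a major triad in major keys, so the destination is F major.
Check: the diatonic triads of F major are F (I), Gm (ii), Am (iii), B♭ (IV), C (V), Dm (vi), Edim (vii°) — B♭ is indeed IV.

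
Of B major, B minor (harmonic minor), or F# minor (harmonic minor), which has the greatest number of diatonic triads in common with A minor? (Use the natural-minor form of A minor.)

Triads of A minor (natural minor): A minor (i), B diminished (ii°), C major (III), D minor (iv), E minor (v), F major (VI), G major (VII).
B major shares 0: none.
B minor (harmonic minor) shares 2: Em, G.
F# minor (harmonic minor) shares 0: none.
The most common triads (2) are shared with B minor.

B minor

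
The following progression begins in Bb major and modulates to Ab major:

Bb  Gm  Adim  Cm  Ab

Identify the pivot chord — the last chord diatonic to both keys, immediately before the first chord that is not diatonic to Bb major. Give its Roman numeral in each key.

Cm — ii in Bb major, iii in Ab major

Chords diatonic to Bb major: Bb, Cm, Dm, Eb, F, Gm, Adim.
Reading the progression, the first chord not in that set is Ab, so the modulation leaves Bb major there.
The chord immediately before Ab is Cm, which is diatonic to both keys: ii in Bb major and iii in Ab major.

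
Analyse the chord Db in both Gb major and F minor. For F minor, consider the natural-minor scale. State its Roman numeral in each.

V in Gb major; VI in F minor

The scale of Gb major is Gb Ab Bb Cb Db Eb F; Db is degree 5, and the triad built there (Db-F-Ab) is major, so it is V.
The scale of F minor (natural minor) is F G Ab Bb C Db Eb; Db is degree 6, and the triad built there (Db-F-Ab) is major, so it is VI.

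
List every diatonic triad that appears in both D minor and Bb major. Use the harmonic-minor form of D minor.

Dm, Gm, Bb

Triads in D minor (harmonic minor): Dm (i), Edim (ii°), Faug (III+), Gm (iv), A (V), Bb (VI), C#dim (vii°).
Triads in Bb major: Bb (I), Cm (ii), Dm (iii), Eb (IV), F (V), Gm (vi), Adim (vii°).
Shared triads with their functions: Dm (i in D minor, iii in Bb major); Gm (iv in D minor, vi in Bb major); Bb (VI in D minor, I in Bb major).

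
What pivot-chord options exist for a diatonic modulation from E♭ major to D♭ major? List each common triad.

Triads in E♭ major: E♭ major (I), F minor (ii), G minor (iii), A♭ major (IV), B♭ major (V), C minor (vi), D diminished (vii°).
Triads in D♭ major: D♭ major (I), E♭ minor (ii), F minor (iii), G♭ major (IV), A♭ major (V), B♭ minor (vi), C diminished (vii°).
Shared triads with their functions: F minor (ii in E♭ major, iii in D♭ major); A♭ major (IV in E♭ major, V in D♭ major).

Fm, A♭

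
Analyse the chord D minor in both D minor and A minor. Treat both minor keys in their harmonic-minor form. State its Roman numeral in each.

i in D minor; iv in A minor

The scale of D minor (harmonic minor) is D E F G A Bb C#; D is degree 1, and the triad built there (D-F-A) is minor, so it is i.
The scale of A minor (harmonic minor) is A B C D E F G#; D is degree 4, and the triad built there (D-F-A) is minor, so it is iv.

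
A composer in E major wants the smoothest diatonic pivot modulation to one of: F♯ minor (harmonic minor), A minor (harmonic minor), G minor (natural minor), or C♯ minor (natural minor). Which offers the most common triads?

C♯ minor

Triads of E major: E (I), F♯m (ii), G♯m (iii), A (IV), B (V), C♯m (vi), D♯dim (vii°).
F♯ minor (harmonic minor) shares 1: F♯m.
A minor (harmonic minor) shares 1: E.
G minor (natural minor) shares 0: none.
C♯ minor (natural minor) shares 7: E, F♯m, G♯m, A, B, C♯m, D♯dim.
The most common triads (7) are shared with C♯ minor.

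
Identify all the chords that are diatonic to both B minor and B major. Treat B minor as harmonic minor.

Triads in B minor (harmonic minor): Bm (i), C♯dim (ii°), Daug (III+), Em (iv), F♯ (V), G (VI), A♯dim (vii°).
Triads in B major: B (I), C♯m (ii), D♯m (iii), E (IV), F♯ (V), G♯m (vi), A♯dim (vii°).
Shared triads with their functions: F♯ (V in B minor, V in B major); A♯dim (vii° in B minor, vii° in B major).

F♯, A♯dim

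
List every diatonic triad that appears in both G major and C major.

Triads in G major: G (I), Am (ii), Bm (iii), C (IV), D (V), Em (vi), F♯dim (vii°).
Triads in C major: C (I), Dm (ii), Em (iii), F (IV), G (V), Am (vi), Bdim (vii°).
Shared triads with their functions: G (I in G major, V in C major); Am (ii in G major, vi in C major); C (IV in G major, I in C major); Em (vi in G major, iii in C major).

G, Am, C, Em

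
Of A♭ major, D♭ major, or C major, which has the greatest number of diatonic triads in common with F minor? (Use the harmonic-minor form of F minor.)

Triads of F minor (harmonic minor): Fm (i), Gdim (ii°), A♭aug (III+), B♭m (iv), C (V), D♭ (VI), Edim (vii°).
A♭ major shares 4: Fm, Gdim, B♭m, D♭.
D♭ major shares 3: Fm, B♭m, D♭.
C major shares 1: C.
The most common triads (4) are shared with A♭ major.

A♭ major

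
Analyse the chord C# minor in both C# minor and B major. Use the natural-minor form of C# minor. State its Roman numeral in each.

i in C# minor; ii in B major

The scale of C# minor (natural minor) is C# D# E F# G# A B; C# is degree 1, and the triad built there (C#-E-G#) is minor, so it is i.
The scale of B major is B C# D# E F# G# A#; C# is degree 2, and the triad built there (C#-E-G#) is minor, so it is ii.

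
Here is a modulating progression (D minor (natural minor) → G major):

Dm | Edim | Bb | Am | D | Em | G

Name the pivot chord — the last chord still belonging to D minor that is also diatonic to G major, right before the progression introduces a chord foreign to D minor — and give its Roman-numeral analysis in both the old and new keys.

Am — v in D minor, ii in G major

Chords diatonic to D minor: Dm, Edim, F, Gm, Am, Bb, C.
Reading the progression, the first chord not in that set is D, so the modulation leaves D minor there.
The chord immediately before D is Am, which is diatonic to both keys: v in D minor and ii in G major.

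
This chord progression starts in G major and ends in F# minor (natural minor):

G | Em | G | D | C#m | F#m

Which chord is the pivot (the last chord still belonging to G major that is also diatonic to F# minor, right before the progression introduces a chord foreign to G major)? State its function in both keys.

Chords diatonic to G major: G, Am, Bm, C, D, Em, F#dim.
Reading the progression, the first chord not in that set is C#m, so the modulation leaves G major there.
The chord immediately before C#m is D, which is diatonic to both keys: V in G major and VI in F# minor.

D — V in G major, VI in F# minor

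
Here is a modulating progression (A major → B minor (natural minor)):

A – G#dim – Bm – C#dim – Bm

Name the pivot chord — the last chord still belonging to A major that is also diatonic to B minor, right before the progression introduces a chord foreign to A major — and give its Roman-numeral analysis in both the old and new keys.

Chords diatonic to A major: A, Bm, C#m, D, E, F#m, G#dim.
Reading the progression, the first chord not in that set is C#dim, so the modulation leaves A major there.
The chord immediately before C#dim is Bm, which is diatonic to both keys: ii in A major and i in B minor.

Bm — ii in A major, i in B minor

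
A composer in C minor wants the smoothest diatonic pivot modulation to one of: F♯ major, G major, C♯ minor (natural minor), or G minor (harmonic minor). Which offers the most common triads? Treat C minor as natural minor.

Triads of C minor (natural minor): C minor (i), D diminished (ii°), E♭ major (III), F minor (iv), G minor (v), A♭ major (VI), B♭ major (VII).
F♯ major shares 0: none.
G major shares 0: none.
C♯ minor (natural minor) shares 0: none.
G minor (harmonic minor) shares 3: Cm, E♭, Gm.
The most common triads (3) are shared with G minor.

G minor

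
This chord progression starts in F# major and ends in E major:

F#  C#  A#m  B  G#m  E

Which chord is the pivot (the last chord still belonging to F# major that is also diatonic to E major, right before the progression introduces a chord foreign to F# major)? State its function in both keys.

G#m — ii in F# major, iii in E major

Chords diatonic to F# major: F#, G#m, A#m, B, C#, D#m, E#dim.
Reading the progression, the first chord not in that set is E, so the modulation leaves F# major there.
The chord immediately before E is G#m, which is diatonic to both keys: ii in F# major and iii in E major.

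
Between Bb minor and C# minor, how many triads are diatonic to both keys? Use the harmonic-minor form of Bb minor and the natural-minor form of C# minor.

Diatonic triads of Bb minor (harmonic minor): Bbm (i), Cdim (ii°), Dbaug (III+), Ebm (iv), F (V), Gb (VI), Adim (vii°).
Diatonic triads of C# minor (natural minor): C#m (i), D#dim (ii°), E (III), F#m (iv), G#m (v), A (VI), B (VII).
No triad has the same root and quality in both keys.

0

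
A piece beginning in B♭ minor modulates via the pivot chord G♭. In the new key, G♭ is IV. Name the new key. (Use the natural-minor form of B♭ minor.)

D♭ major

The numeral IV denotes a major triad on scale degree 4. With G♭ on degree 4, the tonic of the new key is D♭.
Degree 4 carries a major triad in major keys, so the destination is D♭ major.
Check: the diatonic triads of D♭ major are D♭ (I), E♭m (ii), Fm (iii), G♭ (IV), A♭ (V), B♭m (vi), Cdim (vii°) — G♭ is indeed IV.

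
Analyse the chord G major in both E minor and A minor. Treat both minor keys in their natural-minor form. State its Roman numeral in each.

The scale of E minor (natural minor) is E F♯ G A B C D; G is degree 3, and the triad built there (G-B-D) is major, so it is III.
The scale of A minor (natural minor) is A B C D E F G; G is degree 7, and the triad built there (G-B-D) is major, so it is VII.

III in E minor; VII in A minor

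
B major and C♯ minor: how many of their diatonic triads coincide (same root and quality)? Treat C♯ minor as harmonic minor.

1

Diatonic triads of B major: B (I), C♯m (ii), D♯m (iii), E (IV), F♯ (V), G♯m (vi), A♯dim (vii°).
Diatonic triads of C♯ minor (harmonic minor): C♯m (i), D♯dim (ii°), Eaug (III+), F♯m (iv), G♯ (V), A (VI), B♯dim (vii°).
Matching root and quality in both lists: C♯m.
That gives 1 common triad.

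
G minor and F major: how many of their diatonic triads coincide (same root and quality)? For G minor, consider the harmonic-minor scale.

Diatonic triads of G minor (harmonic minor): Gm (i), Adim (ii°), Bbaug (III+), Cm (iv), D (V), Eb (VI), F#dim (vii°).
Diatonic triads of F major: F (I), Gm (ii), Am (iii), Bb (IV), C (V), Dm (vi), Edim (vii°).
Matching root and quality in both lists: Gm.
That gives 1 common triad.

1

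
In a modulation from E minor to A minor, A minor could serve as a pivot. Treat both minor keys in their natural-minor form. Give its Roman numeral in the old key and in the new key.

The scale of E minor (natural minor) is E F# G A B C D; A is degree 4, and the triad built there (A-C-E) is minor, so it is iv.
The scale of A minor (natural minor) is A B C D E F G; A is degree 1, and the triad built there (A-C-E) is minor, so it is i.

iv in E minor; i in A minor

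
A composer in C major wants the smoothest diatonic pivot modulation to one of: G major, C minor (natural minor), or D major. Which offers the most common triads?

G major

Triads of C major: C (I), Dm (ii), Em (iii), F (IV), G (V), Am (vi), Bdim (vii°).
G major shares 4: C, Em, G, Am.
C minor (natural minor) shares 0: none.
D major shares 2: Em, G.
The most common triads (4) are shared with G major.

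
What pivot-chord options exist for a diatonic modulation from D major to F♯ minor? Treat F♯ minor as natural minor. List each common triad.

D, F♯m, A, Bm

Triads in D major: D (I), Em (ii), F♯m (iii), G (IV), A (V), Bm (vi), C♯dim (vii°).
Triads in F♯ minor (natural minor): F♯m (i), G♯dim (ii°), A (III), Bm (iv), C♯m (v), D (VI), E (VII).
Shared triads with their functions: D (I in D major, VI in F♯ minor); F♯m (iii in D major, i in F♯ minor); A (V in D major, III in F♯ minor); Bm (vi in D major, iv in F♯ minor).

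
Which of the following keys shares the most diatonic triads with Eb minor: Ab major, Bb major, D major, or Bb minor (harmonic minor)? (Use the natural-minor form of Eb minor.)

Triads of Eb minor (natural minor): Ebm (i), Fdim (ii°), Gb (III), Abm (iv), Bbm (v), Cb (VI), Db (VII).
Ab major shares 2: Bbm, Db.
Bb major shares 0: none.
D major shares 0: none.
Bb minor (harmonic minor) shares 3: Ebm, Gb, Bbm.
The most common triads (3) are shared with Bb minor.

Bb minor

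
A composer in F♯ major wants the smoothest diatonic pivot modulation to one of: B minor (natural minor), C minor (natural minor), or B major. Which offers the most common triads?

Triads of F♯ major: F♯ major (I), G♯ minor (ii), A♯ minor (iii), B major (IV), C♯ major (V), D♯ minor (vi), E♯ diminished (vii°).
B minor (natural minor) shares 0: none.
C minor (natural minor) shares 0: none.
B major shares 4: F♯, G♯m, B, D♯m.
The most common triads (4) are shared with B major.

B major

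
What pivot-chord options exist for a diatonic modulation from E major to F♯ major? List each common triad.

Triads in E major: E major (I), F♯ minor (ii), G♯ minor (iii), A major (IV), B major (V), C♯ minor (vi), D♯ diminished (vii°).
Triads in F♯ major: F♯ major (I), G♯ minor (ii), A♯ minor (iii), B major (IV), C♯ major (V), D♯ minor (vi), E♯ diminished (vii°).
Shared triads with their functions: G♯ minor (iii in E major, ii in F♯ major); B major (V in E major, IV in F♯ major).

G♯m, B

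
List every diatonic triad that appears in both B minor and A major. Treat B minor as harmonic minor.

Bm

Triads in B minor (harmonic minor): B minor (i), C# diminished (ii°), D augmented (III+), E minor (iv), F# major (V), G major (VI), A# diminished (vii°).
Triads in A major: A major (I), B minor (ii), C# minor (iii), D major (IV), E major (V), F# minor (vi), G# diminished (vii°).
Shared triads with their functions: B minor (i in B minor, ii in A major).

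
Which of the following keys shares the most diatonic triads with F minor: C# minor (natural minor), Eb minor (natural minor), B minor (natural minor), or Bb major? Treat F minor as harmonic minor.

Eb minor

Triads of F minor (harmonic minor): F minor (i), G diminished (ii°), Ab augmented (III+), Bb minor (iv), C major (V), Db major (VI), E diminished (vii°).
C# minor (natural minor) shares 0: none.
Eb minor (natural minor) shares 2: Bbm, Db.
B minor (natural minor) shares 0: none.
Bb major shares 0: none.
The most common triads (2) are shared with Eb minor.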